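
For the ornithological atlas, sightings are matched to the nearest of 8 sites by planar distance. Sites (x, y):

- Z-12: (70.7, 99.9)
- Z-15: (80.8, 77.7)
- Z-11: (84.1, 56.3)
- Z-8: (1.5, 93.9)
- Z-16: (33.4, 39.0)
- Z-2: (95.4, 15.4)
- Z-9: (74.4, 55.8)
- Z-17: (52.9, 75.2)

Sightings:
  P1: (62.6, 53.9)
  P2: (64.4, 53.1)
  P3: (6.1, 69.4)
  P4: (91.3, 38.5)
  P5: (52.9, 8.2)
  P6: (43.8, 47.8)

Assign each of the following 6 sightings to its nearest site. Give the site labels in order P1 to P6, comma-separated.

P1 → Z-9 (d²=142.85)
P2 → Z-9 (d²=107.29)
P3 → Z-8 (d²=621.41)
P4 → Z-11 (d²=368.68)
P5 → Z-16 (d²=1328.89)
P6 → Z-16 (d²=185.60)

Z-9, Z-9, Z-8, Z-11, Z-16, Z-16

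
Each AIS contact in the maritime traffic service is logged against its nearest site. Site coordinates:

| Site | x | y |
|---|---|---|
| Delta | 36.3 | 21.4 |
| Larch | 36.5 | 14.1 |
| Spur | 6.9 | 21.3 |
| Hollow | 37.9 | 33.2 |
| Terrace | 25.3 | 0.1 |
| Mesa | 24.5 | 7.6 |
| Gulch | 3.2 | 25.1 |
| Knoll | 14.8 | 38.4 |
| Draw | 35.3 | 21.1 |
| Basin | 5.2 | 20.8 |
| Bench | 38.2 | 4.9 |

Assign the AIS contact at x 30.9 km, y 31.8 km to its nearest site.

Squared distances to each site:
Delta: 137.320; Larch: 344.650; Spur: 686.250; Hollow: 50.960; Terrace: 1036.250; Mesa: 626.600; Gulch: 812.180; Knoll: 302.770; Draw: 133.850; Basin: 781.490; Bench: 776.900.
Minimum at Hollow.

Hollow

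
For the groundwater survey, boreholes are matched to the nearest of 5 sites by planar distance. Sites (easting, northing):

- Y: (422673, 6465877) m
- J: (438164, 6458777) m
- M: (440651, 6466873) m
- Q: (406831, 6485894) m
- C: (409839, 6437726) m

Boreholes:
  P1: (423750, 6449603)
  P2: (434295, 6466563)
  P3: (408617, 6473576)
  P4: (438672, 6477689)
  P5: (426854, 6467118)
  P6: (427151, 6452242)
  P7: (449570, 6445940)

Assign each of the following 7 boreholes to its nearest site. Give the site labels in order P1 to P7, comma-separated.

P1 → Y (d²=266003005.00)
P2 → M (d²=40494836.00)
P3 → Q (d²=154922920.00)
P4 → M (d²=120902297.00)
P5 → Y (d²=19020842.00)
P6 → J (d²=163992394.00)
P7 → J (d²=294885405.00)

Y, M, Q, M, Y, J, J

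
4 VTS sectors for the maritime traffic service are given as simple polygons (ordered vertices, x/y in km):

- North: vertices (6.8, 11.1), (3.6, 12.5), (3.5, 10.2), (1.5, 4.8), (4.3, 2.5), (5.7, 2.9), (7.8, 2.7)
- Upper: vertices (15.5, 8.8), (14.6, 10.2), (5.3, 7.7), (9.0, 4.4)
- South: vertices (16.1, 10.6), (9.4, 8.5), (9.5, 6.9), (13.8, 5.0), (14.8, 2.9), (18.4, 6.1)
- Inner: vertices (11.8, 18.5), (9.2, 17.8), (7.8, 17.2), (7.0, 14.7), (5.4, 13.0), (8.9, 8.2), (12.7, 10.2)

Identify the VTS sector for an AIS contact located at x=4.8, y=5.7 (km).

North

Cast a ray rightward from (4.8, 5.7). For each polygon, the edges (by vertex number in listed order) whose endpoints lie on opposite sides of y = 5.7, where each meets that height, and whether that is right or left of the point:
North: 3–4 at x≈1.83 (left), 7–1 at x≈7.44 (right) → 1 crossing.
Upper: 3–4 at x≈7.54 (right), 4–1 at x≈10.92 (right) → 2 crossings.
South: 3–4 at x≈12.22 (right), 5–6 at x≈17.95 (right) → 2 crossings.
Inner: no edge straddles that height → 0 crossings.
Only North has an odd count, so the point is inside North.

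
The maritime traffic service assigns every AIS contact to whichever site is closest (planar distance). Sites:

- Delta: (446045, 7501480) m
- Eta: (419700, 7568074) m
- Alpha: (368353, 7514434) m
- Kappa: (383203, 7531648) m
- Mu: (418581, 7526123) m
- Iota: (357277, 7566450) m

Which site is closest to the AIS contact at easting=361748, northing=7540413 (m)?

Squared distances to each site:
Delta: 8621762698.000; Eta: 4123565225.000; Alpha: 718534466.000; Kappa: 537142250.000; Mu: 3434193989.000; Iota: 697915210.000.
Minimum at Kappa.

Kappa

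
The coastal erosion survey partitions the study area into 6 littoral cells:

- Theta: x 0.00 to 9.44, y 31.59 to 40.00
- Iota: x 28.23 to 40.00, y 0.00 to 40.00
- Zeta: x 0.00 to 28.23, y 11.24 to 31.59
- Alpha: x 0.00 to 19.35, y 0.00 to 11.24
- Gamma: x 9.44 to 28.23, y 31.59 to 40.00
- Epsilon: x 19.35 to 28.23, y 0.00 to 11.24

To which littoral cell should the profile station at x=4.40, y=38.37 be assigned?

The point has x = 4.40 and y = 38.37.
Only Theta satisfies 0.00 ≤ x ≤ 9.44 and 31.59 ≤ y ≤ 40.00.

Theta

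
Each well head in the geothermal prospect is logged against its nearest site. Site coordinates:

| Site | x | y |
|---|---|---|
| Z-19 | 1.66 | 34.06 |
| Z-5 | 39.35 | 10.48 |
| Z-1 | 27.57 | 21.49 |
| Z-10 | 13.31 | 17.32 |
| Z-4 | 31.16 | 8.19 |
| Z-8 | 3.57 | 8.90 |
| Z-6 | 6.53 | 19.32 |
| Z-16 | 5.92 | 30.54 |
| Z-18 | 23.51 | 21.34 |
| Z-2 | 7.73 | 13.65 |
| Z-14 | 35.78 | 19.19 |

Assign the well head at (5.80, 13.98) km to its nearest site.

Squared distances to each site:
Z-19: 420.346; Z-5: 1137.853; Z-1: 530.333; Z-10: 67.556; Z-4: 676.654; Z-8: 30.779; Z-6: 29.049; Z-16: 274.248; Z-18: 367.814; Z-2: 3.834; Z-14: 925.945.
Minimum at Z-2.

Z-2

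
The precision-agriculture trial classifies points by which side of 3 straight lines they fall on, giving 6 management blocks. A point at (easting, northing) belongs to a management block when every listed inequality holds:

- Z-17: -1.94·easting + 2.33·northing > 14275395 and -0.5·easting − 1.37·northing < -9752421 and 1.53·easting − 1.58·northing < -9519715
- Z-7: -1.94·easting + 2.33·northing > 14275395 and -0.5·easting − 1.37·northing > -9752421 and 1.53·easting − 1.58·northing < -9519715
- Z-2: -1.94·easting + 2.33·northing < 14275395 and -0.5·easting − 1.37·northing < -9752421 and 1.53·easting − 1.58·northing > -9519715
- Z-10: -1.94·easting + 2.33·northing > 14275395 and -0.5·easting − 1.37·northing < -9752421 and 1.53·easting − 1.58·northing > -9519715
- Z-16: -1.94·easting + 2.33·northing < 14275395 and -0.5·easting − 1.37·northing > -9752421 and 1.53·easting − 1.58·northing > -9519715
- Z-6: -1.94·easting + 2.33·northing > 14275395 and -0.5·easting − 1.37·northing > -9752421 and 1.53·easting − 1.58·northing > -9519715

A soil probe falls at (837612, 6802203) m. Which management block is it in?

Z-16

-1.94·837612 + 2.33·6802203 = 14224165.710, which is < 14275395
-0.5·837612 − 1.37·6802203 = -9737824.110, which is > -9752421
1.53·837612 − 1.58·6802203 = -9465934.380, which is > -9519715
This sign pattern matches Z-16.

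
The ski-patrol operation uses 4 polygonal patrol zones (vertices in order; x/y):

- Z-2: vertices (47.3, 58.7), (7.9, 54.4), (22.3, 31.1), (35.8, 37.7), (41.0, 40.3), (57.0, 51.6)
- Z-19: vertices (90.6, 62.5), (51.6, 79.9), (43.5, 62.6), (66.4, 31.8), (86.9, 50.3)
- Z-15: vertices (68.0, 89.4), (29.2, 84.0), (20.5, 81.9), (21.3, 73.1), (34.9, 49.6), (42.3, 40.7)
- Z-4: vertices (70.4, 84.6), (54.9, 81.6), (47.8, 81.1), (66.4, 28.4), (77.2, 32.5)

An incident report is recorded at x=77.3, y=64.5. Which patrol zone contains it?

Z-19

Cast a ray rightward from (77.3, 64.5). For each polygon, the edges (by vertex number in listed order) whose endpoints lie on opposite sides of y = 64.5, where each meets that height, and whether that is right or left of the point:
Z-2: no edge straddles that height → 0 crossings.
Z-19: 1–2 at x≈86.12 (right), 2–3 at x≈44.39 (left) → 1 crossing.
Z-15: 4–5 at x≈26.28 (left), 6–1 at x≈54.86 (left) → 0 crossings.
Z-4: 3–4 at x≈53.66 (left), 5–1 at x≈73.02 (left) → 0 crossings.
Only Z-19 has an odd count, so the point is inside Z-19.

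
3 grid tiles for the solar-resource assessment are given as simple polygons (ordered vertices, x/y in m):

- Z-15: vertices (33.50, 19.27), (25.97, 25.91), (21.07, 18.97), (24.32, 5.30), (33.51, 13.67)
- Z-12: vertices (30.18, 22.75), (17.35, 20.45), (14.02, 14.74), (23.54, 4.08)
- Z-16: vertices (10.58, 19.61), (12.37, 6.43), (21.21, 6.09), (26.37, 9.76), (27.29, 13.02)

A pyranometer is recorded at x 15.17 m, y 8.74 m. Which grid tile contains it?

Z-16

Cast a ray rightward from (15.17, 8.74). For each polygon, the edges (by vertex number in listed order) whose endpoints lie on opposite sides of y = 8.74, where each meets that height, and whether that is right or left of the point:
Z-15: 3–4 at x≈23.502 (right), 4–5 at x≈28.097 (right) → 2 crossings.
Z-12: 3–4 at x≈19.378 (right), 4–1 at x≈25.197 (right) → 2 crossings.
Z-16: 1–2 at x≈12.056 (left), 3–4 at x≈24.936 (right) → 1 crossing.
Only Z-16 has an odd count, so the point is inside Z-16.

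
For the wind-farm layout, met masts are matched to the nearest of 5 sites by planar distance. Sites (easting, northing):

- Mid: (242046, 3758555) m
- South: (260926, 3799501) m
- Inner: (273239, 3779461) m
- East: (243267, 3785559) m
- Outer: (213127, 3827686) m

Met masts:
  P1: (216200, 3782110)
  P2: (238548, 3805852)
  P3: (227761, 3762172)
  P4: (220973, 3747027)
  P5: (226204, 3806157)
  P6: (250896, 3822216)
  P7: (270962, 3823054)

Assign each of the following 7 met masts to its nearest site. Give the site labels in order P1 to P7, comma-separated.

P1 → East (d²=744518090.00)
P2 → East (d²=434074810.00)
P3 → Mid (d²=217143914.00)
P4 → Mid (d²=576966113.00)
P5 → Outer (d²=634505770.00)
P6 → South (d²=616572125.00)
P7 → South (d²=655465105.00)

East, East, Mid, Mid, Outer, South, South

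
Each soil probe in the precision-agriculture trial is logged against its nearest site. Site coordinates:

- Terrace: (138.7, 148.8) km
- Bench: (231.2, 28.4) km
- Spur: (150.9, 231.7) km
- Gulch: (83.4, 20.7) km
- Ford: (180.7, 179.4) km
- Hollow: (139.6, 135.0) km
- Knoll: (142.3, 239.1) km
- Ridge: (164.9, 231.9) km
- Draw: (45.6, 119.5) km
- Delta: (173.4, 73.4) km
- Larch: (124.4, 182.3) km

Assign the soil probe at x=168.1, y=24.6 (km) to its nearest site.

Squared distances to each site:
Terrace: 16290.000; Bench: 3996.050; Spur: 43186.250; Gulch: 7189.300; Ford: 24121.800; Hollow: 13000.410; Knoll: 46675.890; Ridge: 42983.530; Draw: 24012.260; Delta: 2409.530; Larch: 26778.980.
Minimum at Delta.

Delta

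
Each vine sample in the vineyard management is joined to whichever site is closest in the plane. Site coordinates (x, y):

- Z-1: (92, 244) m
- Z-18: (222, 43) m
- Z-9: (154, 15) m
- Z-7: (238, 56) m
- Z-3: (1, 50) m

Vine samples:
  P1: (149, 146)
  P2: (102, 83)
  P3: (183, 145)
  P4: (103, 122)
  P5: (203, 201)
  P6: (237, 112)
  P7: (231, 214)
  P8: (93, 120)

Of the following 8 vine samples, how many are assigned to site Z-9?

2

P1 → Z-1
P2 → Z-9
P3 → Z-7
P4 → Z-9
P5 → Z-1
P6 → Z-7
P7 → Z-1
P8 → Z-3
2 of the 8 go to Z-9.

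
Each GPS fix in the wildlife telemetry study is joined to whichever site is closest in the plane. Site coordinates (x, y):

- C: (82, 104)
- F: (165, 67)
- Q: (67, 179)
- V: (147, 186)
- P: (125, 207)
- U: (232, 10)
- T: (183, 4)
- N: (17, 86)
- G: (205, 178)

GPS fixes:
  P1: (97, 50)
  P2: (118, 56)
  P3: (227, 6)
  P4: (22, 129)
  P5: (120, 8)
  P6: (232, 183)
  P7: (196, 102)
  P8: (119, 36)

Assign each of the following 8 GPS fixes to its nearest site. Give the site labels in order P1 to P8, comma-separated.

C, F, U, N, T, G, F, F

P1 → C (d²=3141.00)
P2 → F (d²=2330.00)
P3 → U (d²=41.00)
P4 → N (d²=1874.00)
P5 → T (d²=3985.00)
P6 → G (d²=754.00)
P7 → F (d²=2186.00)
P8 → F (d²=3077.00)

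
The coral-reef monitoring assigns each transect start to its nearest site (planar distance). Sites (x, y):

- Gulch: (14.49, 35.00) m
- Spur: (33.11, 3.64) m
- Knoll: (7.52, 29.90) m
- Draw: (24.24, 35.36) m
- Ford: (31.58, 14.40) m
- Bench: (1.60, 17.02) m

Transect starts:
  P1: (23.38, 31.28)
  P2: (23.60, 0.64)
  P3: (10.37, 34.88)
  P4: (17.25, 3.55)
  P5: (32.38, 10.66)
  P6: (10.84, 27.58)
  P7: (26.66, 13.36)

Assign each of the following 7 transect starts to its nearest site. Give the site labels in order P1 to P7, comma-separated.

P1 → Draw (d²=17.39)
P2 → Spur (d²=99.44)
P3 → Gulch (d²=16.99)
P4 → Spur (d²=251.55)
P5 → Ford (d²=14.63)
P6 → Knoll (d²=16.40)
P7 → Ford (d²=25.29)

Draw, Spur, Gulch, Spur, Ford, Knoll, Ford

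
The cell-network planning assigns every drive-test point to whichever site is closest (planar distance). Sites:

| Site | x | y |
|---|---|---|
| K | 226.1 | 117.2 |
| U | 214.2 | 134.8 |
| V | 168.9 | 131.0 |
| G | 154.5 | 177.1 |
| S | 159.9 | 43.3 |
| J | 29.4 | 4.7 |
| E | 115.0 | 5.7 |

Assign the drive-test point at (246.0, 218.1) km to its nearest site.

U

Squared distances to each site:
K: 10576.820; U: 7950.130; V: 13530.820; G: 10053.250; S: 37968.250; J: 92455.120; E: 62274.760.
Minimum at U.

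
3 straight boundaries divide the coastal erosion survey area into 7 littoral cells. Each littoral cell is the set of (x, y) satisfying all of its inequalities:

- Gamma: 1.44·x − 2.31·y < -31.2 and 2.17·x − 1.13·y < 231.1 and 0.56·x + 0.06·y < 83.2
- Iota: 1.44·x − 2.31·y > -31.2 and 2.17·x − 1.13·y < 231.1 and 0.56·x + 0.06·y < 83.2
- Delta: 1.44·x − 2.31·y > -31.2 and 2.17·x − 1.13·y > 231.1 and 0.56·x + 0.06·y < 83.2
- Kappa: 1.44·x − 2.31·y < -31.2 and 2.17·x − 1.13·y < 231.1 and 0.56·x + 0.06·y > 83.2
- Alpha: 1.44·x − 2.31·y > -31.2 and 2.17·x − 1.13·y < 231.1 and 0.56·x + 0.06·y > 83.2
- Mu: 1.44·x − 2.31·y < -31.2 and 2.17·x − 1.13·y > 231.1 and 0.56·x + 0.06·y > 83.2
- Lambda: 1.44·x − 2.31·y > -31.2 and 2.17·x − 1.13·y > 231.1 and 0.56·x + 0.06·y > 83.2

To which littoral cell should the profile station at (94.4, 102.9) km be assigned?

Gamma

1.44·94.4 − 2.31·102.9 = -101.763, which is < -31.2
2.17·94.4 − 1.13·102.9 = 88.571, which is < 231.1
0.56·94.4 + 0.06·102.9 = 59.038, which is < 83.2
This sign pattern matches Gamma.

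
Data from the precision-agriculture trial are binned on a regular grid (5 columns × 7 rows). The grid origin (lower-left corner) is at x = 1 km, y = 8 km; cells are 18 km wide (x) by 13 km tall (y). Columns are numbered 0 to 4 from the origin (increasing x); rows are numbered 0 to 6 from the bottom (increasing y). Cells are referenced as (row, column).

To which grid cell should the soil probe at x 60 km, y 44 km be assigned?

Column index: ⌊(60 − 1) / 18⌋ = ⌊3.278⌋ = 3
Row offset from origin: ⌊(44 − 8) / 13⌋ = ⌊2.769⌋ = 2 → row 2

(2, 3)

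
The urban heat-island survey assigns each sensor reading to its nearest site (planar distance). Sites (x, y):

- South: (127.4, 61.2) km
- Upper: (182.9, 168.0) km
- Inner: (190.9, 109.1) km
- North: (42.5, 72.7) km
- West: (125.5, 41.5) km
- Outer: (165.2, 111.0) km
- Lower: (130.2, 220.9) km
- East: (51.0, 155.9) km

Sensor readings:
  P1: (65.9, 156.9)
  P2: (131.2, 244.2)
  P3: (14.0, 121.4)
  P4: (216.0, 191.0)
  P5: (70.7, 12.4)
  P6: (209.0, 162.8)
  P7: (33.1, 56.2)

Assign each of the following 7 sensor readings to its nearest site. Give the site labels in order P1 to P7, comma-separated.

P1 → East (d²=223.01)
P2 → Lower (d²=543.89)
P3 → East (d²=2559.25)
P4 → Upper (d²=1624.61)
P5 → West (d²=3849.85)
P6 → Upper (d²=708.25)
P7 → North (d²=360.61)

East, Lower, East, Upper, West, Upper, North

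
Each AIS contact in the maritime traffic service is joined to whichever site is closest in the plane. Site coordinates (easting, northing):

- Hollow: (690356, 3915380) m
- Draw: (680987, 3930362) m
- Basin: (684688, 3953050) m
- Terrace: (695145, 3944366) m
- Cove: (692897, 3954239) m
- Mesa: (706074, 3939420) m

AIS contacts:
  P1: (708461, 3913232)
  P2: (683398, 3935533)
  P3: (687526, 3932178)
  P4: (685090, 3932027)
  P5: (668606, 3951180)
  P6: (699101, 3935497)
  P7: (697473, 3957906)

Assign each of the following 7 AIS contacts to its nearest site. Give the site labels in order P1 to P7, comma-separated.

Hollow, Draw, Draw, Draw, Basin, Mesa, Cove

P1 → Hollow (d²=332404929.00)
P2 → Draw (d²=32552162.00)
P3 → Draw (d²=46056377.00)
P4 → Draw (d²=19606834.00)
P5 → Basin (d²=262127624.00)
P6 → Mesa (d²=64012658.00)
P7 → Cove (d²=34386665.00)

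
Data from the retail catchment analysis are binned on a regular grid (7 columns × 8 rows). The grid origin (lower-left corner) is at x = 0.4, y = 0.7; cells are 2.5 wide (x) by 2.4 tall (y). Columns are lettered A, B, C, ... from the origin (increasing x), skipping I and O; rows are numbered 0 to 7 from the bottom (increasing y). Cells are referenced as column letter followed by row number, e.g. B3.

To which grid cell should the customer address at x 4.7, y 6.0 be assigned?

B2

Column index: ⌊(4.7 − 0.4) / 2.5⌋ = ⌊1.720⌋ = 1 → column B
Row offset from origin: ⌊(6.0 − 0.7) / 2.4⌋ = ⌊2.208⌋ = 2 → row 2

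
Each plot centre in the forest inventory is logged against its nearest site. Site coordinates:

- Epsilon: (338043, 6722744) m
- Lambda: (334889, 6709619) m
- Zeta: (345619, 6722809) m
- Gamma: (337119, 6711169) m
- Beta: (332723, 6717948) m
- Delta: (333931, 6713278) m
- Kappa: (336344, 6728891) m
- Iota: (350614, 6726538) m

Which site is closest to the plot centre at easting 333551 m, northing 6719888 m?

Squared distances to each site:
Epsilon: 28334800.000; Lambda: 107242605.000; Zeta: 154168865.000; Gamma: 88751585.000; Beta: 4449184.000; Delta: 43836500.000; Kappa: 88854858.000; Iota: 335368469.000.
Minimum at Beta.

Beta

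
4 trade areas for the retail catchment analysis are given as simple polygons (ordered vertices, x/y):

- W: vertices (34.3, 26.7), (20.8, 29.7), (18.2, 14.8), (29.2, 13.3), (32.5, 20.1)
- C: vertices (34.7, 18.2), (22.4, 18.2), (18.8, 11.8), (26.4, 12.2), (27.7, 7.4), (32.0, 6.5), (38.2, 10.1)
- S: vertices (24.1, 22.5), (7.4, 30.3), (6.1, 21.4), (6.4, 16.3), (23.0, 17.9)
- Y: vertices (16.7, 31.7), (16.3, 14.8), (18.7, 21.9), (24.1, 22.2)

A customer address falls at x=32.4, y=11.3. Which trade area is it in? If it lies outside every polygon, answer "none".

Cast a ray rightward from (32.4, 11.3). For each polygon, the edges (by vertex number in listed order) whose endpoints lie on opposite sides of y = 11.3, where each meets that height, and whether that is right or left of the point:
W: no edge straddles that height → 0 crossings.
C: 4–5 at x≈26.64 (left), 7–1 at x≈37.68 (right) → 1 crossing.
S: no edge straddles that height → 0 crossings.
Y: no edge straddles that height → 0 crossings.
Only C has an odd count, so the point is inside C.

C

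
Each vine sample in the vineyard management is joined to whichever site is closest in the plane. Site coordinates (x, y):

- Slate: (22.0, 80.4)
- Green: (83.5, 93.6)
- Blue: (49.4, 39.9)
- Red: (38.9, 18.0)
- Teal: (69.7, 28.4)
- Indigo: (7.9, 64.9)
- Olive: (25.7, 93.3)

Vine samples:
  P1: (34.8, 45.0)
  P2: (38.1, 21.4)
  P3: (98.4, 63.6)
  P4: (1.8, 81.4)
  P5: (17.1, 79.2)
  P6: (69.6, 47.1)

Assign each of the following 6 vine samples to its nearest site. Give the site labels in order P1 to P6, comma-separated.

P1 → Blue (d²=239.17)
P2 → Red (d²=12.20)
P3 → Green (d²=1122.01)
P4 → Indigo (d²=309.46)
P5 → Slate (d²=25.45)
P6 → Teal (d²=349.70)

Blue, Red, Green, Indigo, Slate, Teal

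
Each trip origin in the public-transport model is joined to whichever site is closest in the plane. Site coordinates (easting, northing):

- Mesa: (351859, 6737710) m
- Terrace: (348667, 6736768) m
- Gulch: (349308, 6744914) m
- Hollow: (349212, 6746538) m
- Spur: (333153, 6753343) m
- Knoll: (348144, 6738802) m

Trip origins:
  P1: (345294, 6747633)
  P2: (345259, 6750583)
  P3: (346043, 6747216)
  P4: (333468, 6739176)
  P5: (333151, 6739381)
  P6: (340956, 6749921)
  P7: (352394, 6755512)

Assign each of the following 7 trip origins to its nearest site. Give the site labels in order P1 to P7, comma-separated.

Hollow, Hollow, Hollow, Spur, Spur, Spur, Hollow

P1 → Hollow (d²=16549749.00)
P2 → Hollow (d²=31988234.00)
P3 → Hollow (d²=10502245.00)
P4 → Spur (d²=200803114.00)
P5 → Spur (d²=194937448.00)
P6 → Spur (d²=72596893.00)
P7 → Hollow (d²=90657800.00)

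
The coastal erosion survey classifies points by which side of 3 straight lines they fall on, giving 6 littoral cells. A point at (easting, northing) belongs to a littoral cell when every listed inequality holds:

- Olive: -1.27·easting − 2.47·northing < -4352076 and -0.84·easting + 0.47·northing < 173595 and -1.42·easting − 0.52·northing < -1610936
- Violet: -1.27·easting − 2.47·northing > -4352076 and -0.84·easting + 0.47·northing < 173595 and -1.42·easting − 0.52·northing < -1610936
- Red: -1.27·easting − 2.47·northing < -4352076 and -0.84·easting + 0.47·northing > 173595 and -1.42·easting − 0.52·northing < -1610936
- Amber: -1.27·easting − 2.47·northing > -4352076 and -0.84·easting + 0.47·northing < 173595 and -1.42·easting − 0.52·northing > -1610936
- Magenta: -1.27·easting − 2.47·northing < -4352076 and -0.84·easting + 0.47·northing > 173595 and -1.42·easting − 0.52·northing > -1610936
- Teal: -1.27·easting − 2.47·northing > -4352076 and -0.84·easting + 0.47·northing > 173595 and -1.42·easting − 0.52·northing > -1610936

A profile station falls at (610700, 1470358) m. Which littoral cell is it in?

-1.27·610700 − 2.47·1470358 = -4407373.260, which is < -4352076
-0.84·610700 + 0.47·1470358 = 178080.260, which is > 173595
-1.42·610700 − 0.52·1470358 = -1631780.160, which is < -1610936
This sign pattern matches Red.

Red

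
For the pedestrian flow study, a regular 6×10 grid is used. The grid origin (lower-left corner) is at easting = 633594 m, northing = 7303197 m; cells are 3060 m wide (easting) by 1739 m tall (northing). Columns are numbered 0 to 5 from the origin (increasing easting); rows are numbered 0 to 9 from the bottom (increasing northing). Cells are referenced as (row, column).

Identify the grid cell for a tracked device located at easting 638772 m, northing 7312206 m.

Column index: ⌊(638772 − 633594) / 3060⌋ = ⌊1.692⌋ = 1
Row offset from origin: ⌊(7312206 − 7303197) / 1739⌋ = ⌊5.181⌋ = 5 → row 5

(5, 1)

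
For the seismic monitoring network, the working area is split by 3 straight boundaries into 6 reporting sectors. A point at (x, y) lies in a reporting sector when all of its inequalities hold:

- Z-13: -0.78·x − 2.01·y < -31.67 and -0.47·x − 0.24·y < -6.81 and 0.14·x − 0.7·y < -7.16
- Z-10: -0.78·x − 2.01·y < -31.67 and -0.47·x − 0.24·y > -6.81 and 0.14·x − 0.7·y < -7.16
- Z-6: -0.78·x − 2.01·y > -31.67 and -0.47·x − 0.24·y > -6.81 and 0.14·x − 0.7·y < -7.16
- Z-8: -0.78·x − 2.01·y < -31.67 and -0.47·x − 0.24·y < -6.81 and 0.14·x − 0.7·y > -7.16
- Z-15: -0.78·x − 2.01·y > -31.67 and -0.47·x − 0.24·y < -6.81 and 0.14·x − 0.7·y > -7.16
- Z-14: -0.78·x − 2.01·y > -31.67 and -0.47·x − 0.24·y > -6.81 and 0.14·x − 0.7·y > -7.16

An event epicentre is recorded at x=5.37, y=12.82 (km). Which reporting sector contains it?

Z-6

-0.78·5.37 − 2.01·12.82 = -29.957, which is > -31.67
-0.47·5.37 − 0.24·12.82 = -5.601, which is > -6.81
0.14·5.37 − 0.7·12.82 = -8.222, which is < -7.16
This sign pattern matches Z-6.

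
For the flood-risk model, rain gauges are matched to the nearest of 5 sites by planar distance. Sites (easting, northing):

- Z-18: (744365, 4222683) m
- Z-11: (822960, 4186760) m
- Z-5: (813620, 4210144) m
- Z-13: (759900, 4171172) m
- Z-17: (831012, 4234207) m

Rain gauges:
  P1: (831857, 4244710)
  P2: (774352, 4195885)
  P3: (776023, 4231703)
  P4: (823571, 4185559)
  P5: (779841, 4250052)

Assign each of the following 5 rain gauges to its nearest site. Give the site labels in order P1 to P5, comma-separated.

P1 → Z-17 (d²=111027034.00)
P2 → Z-13 (d²=819592673.00)
P3 → Z-18 (d²=1083589364.00)
P4 → Z-11 (d²=1815722.00)
P5 → Z-18 (d²=2007608737.00)

Z-17, Z-13, Z-18, Z-11, Z-18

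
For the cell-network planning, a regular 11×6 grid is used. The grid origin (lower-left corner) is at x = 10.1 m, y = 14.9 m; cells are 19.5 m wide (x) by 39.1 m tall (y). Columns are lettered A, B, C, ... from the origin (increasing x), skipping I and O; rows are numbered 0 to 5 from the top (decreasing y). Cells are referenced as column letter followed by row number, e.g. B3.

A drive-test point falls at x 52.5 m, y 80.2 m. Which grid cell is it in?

C4

Column index: ⌊(52.5 − 10.1) / 19.5⌋ = ⌊2.174⌋ = 2 → column C
Row offset from origin: ⌊(80.2 − 14.9) / 39.1⌋ = ⌊1.670⌋ = 1 → row 4 (counted from top)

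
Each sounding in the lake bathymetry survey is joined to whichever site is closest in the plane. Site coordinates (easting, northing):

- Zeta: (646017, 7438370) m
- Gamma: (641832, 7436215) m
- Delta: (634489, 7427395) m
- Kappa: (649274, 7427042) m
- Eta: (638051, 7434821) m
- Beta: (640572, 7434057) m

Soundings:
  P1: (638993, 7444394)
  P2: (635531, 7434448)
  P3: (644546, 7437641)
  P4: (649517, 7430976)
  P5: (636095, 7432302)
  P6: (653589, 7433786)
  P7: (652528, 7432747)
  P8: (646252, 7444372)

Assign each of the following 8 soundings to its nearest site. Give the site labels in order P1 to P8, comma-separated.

P1 → Gamma (d²=74955962.00)
P2 → Eta (d²=6489529.00)
P3 → Zeta (d²=2695282.00)
P4 → Kappa (d²=15535405.00)
P5 → Eta (d²=10171297.00)
P6 → Kappa (d²=64100761.00)
P7 → Kappa (d²=43135541.00)
P8 → Zeta (d²=36079229.00)

Gamma, Eta, Zeta, Kappa, Eta, Kappa, Kappa, Zeta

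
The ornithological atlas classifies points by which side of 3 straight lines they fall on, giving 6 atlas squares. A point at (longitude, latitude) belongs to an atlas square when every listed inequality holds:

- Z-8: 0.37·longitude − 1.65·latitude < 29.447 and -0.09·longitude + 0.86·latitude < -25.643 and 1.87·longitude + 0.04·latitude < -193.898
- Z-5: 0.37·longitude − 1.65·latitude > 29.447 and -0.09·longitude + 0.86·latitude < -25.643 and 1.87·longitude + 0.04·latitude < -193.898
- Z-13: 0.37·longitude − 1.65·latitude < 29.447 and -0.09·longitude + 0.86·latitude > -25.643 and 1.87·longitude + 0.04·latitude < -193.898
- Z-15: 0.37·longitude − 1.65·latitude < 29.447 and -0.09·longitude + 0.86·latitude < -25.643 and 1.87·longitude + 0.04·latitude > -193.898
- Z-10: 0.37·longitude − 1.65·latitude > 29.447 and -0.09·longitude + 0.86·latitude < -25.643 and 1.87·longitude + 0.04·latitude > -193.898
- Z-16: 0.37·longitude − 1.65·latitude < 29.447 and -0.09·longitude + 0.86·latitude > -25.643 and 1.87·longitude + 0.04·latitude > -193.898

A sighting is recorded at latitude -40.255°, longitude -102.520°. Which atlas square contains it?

0.37·-102.520 − 1.65·-40.255 = 28.488, which is < 29.447
-0.09·-102.520 + 0.86·-40.255 = -25.393, which is > -25.643
1.87·-102.520 + 0.04·-40.255 = -193.323, which is > -193.898
This sign pattern matches Z-16.

Z-16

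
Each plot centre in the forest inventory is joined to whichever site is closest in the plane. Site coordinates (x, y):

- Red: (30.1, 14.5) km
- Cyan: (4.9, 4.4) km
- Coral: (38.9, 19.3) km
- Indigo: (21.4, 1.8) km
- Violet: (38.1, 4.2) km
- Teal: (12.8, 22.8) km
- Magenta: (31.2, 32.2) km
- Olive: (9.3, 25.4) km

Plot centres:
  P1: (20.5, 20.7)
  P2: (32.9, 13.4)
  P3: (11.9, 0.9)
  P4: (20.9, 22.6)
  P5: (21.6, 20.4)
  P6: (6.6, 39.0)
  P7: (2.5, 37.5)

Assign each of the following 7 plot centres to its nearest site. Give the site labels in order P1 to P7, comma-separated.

Teal, Red, Cyan, Teal, Teal, Olive, Olive

P1 → Teal (d²=63.70)
P2 → Red (d²=9.05)
P3 → Cyan (d²=61.25)
P4 → Teal (d²=65.65)
P5 → Teal (d²=83.20)
P6 → Olive (d²=192.25)
P7 → Olive (d²=192.65)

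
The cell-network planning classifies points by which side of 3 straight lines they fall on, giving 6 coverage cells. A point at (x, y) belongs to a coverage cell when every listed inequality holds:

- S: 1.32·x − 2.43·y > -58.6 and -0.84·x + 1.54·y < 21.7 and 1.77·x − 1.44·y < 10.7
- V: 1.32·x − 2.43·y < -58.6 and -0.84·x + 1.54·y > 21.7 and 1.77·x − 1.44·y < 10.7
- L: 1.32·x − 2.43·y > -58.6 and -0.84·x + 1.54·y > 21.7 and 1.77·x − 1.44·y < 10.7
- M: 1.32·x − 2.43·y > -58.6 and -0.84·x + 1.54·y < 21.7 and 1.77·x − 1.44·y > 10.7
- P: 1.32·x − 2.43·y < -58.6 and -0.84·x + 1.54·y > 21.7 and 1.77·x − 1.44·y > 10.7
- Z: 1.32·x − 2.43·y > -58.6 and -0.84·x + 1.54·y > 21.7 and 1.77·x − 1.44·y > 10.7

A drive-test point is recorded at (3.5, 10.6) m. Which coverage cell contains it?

1.32·3.5 − 2.43·10.6 = -21.138, which is > -58.6
-0.84·3.5 + 1.54·10.6 = 13.384, which is < 21.7
1.77·3.5 − 1.44·10.6 = -9.069, which is < 10.7
This sign pattern matches S.

S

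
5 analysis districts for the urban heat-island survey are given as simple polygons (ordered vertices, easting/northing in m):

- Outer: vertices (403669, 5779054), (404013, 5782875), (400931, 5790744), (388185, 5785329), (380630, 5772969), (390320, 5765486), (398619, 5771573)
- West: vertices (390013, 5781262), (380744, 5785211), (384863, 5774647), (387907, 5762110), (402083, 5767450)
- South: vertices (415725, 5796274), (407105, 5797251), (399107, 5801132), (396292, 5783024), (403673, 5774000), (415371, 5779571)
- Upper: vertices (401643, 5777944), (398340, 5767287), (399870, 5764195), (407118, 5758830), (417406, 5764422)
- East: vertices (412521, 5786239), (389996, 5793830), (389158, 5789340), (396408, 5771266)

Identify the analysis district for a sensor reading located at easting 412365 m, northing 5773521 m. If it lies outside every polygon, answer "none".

Cast a ray rightward from (412365, 5773521). For each polygon, the edges (by vertex number in listed order) whose endpoints lie on opposite sides of northing = 5773521, where each meets that height, and whether that is right or left of the point:
Outer: 4–5 at easting≈380967.4 (left), 7–1 at easting≈399934.0 (left) → 0 crossings.
West: 3–4 at easting≈385136.4 (left), 5–1 at easting≈396777.7 (left) → 0 crossings.
South: no edge straddles that height → 0 crossings.
Upper: 1–2 at easting≈400272.1 (left), 5–1 at easting≈406799.0 (left) → 0 crossings.
East: 3–4 at easting≈395503.5 (left), 4–1 at easting≈398834.7 (left) → 0 crossings.
All counts are even, so the point lies outside every listed polygon.

none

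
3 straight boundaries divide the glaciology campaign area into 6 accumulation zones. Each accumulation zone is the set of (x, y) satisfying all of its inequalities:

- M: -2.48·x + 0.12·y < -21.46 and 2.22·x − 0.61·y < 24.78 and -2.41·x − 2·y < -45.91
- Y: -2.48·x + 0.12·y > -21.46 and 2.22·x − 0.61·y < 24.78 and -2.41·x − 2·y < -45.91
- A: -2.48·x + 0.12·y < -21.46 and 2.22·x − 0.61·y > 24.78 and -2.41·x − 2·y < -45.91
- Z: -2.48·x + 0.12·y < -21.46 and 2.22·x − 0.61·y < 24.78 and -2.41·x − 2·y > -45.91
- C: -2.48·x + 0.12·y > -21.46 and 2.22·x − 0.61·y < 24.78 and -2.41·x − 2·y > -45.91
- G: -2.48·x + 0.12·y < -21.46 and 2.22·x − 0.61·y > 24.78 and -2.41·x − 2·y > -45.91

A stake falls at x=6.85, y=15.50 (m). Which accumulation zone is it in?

Y

-2.48·6.85 + 0.12·15.50 = -15.128, which is > -21.46
2.22·6.85 − 0.61·15.50 = 5.752, which is < 24.78
-2.41·6.85 − 2·15.50 = -47.508, which is < -45.91
This sign pattern matches Y.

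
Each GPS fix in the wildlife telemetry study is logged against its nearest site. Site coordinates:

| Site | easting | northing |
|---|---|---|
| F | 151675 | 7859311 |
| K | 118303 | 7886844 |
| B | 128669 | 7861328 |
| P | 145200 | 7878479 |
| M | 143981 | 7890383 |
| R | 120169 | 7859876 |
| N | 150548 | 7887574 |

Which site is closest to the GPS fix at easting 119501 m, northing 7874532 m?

K

Squared distances to each site:
F: 1266845117.000; K: 153020548.000; B: 258397840.000; P: 676017410.000; M: 850524601.000; R: 215244560.000; N: 1134009973.000.
Minimum at K.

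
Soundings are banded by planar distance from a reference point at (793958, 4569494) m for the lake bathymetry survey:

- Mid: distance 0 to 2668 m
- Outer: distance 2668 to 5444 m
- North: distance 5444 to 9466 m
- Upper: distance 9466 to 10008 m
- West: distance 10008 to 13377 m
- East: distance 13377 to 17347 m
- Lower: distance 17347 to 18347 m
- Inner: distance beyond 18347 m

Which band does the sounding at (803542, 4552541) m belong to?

Distance = √((803542−793958)² + (4552541−4569494)²) = √(91853056.000 + 287404209.000) = 19474.529 m.
18347 ≤ 19474.529 < ∞ → Inner.

Inner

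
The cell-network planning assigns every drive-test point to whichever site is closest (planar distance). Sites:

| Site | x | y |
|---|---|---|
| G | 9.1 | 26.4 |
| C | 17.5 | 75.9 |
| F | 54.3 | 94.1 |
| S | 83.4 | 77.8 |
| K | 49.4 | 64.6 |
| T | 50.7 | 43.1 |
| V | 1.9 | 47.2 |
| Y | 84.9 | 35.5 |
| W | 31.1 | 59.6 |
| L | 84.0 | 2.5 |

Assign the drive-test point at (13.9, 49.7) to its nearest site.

Squared distances to each site:
G: 565.930; C: 699.400; F: 3603.520; S: 5619.860; K: 1482.260; T: 1397.800; V: 150.250; Y: 5242.640; W: 393.850; L: 7141.850.
Minimum at V.

V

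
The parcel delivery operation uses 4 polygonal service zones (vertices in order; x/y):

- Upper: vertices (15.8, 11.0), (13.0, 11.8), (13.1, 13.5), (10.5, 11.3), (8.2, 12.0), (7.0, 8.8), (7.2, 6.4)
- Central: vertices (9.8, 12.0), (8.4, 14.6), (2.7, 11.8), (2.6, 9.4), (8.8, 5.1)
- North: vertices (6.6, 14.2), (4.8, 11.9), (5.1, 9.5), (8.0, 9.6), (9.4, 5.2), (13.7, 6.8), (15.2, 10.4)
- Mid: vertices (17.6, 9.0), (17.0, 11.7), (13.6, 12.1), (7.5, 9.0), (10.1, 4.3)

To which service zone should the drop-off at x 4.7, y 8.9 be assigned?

Central

Cast a ray rightward from (4.7, 8.9). For each polygon, the edges (by vertex number in listed order) whose endpoints lie on opposite sides of y = 8.9, where each meets that height, and whether that is right or left of the point:
Upper: 5–6 at x≈7.04 (right), 7–1 at x≈11.87 (right) → 2 crossings.
Central: 4–5 at x≈3.32 (left), 5–1 at x≈9.35 (right) → 1 crossing.
North: 4–5 at x≈8.22 (right), 6–7 at x≈14.57 (right) → 2 crossings.
Mid: 4–5 at x≈7.56 (right), 5–1 at x≈17.44 (right) → 2 crossings.
Only Central has an odd count, so the point is inside Central.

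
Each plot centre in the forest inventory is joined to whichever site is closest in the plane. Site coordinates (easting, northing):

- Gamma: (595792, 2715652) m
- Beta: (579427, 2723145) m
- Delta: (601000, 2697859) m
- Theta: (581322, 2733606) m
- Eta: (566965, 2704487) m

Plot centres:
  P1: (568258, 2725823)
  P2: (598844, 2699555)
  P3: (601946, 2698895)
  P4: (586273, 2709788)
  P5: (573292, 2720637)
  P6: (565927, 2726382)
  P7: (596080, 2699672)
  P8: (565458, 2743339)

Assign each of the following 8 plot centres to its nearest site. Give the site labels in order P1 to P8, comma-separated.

Beta, Delta, Delta, Gamma, Beta, Beta, Delta, Theta

P1 → Beta (d²=131918245.00)
P2 → Delta (d²=7524752.00)
P3 → Delta (d²=1968212.00)
P4 → Gamma (d²=124997857.00)
P5 → Beta (d²=43928289.00)
P6 → Beta (d²=192728169.00)
P7 → Delta (d²=27493369.00)
P8 → Theta (d²=346397785.00)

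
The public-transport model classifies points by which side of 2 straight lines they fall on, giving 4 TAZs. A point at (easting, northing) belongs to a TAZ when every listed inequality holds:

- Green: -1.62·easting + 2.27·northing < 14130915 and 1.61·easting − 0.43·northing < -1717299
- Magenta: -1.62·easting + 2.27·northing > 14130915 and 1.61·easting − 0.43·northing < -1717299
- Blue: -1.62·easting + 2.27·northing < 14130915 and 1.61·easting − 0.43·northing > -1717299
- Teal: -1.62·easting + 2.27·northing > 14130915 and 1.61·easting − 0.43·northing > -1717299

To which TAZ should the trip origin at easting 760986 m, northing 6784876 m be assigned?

-1.62·760986 + 2.27·6784876 = 14168871.200, which is > 14130915
1.61·760986 − 0.43·6784876 = -1692309.220, which is > -1717299
This sign pattern matches Teal.

Teal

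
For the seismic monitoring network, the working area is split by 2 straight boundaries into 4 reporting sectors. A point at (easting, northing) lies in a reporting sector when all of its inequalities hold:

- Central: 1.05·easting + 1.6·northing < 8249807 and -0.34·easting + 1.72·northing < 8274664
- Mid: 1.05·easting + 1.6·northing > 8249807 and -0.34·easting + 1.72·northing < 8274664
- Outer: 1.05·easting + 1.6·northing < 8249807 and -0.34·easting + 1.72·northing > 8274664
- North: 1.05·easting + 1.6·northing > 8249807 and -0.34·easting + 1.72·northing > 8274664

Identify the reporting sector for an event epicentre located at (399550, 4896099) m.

North

1.05·399550 + 1.6·4896099 = 8253285.900, which is > 8249807
-0.34·399550 + 1.72·4896099 = 8285443.280, which is > 8274664
This sign pattern matches North.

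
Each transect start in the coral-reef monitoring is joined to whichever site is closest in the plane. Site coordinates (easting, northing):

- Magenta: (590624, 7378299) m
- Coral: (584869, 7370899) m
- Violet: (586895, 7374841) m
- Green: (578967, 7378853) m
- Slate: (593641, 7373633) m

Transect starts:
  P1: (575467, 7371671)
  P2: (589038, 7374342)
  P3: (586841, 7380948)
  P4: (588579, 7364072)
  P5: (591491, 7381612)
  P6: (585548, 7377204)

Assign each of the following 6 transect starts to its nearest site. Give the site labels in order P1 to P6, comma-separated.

Green, Violet, Magenta, Coral, Magenta, Violet

P1 → Green (d²=63831124.00)
P2 → Violet (d²=4841450.00)
P3 → Magenta (d²=21328290.00)
P4 → Coral (d²=60372029.00)
P5 → Magenta (d²=11727658.00)
P6 → Violet (d²=7398178.00)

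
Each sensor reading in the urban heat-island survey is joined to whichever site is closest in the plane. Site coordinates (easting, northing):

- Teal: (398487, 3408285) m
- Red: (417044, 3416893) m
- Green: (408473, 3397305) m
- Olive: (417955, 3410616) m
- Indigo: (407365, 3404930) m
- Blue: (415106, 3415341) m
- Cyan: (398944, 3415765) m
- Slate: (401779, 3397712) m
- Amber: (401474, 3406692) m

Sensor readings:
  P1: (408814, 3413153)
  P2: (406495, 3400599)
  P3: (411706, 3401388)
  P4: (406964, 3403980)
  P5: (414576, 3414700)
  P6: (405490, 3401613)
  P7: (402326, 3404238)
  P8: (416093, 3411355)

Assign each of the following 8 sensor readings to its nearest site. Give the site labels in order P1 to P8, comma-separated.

P1 → Blue (d²=44376608.00)
P2 → Green (d²=14762920.00)
P3 → Green (d²=27123178.00)
P4 → Indigo (d²=1063301.00)
P5 → Blue (d²=691781.00)
P6 → Indigo (d²=14518114.00)
P7 → Amber (d²=6748020.00)
P8 → Olive (d²=4013165.00)

Blue, Green, Green, Indigo, Blue, Indigo, Amber, Olive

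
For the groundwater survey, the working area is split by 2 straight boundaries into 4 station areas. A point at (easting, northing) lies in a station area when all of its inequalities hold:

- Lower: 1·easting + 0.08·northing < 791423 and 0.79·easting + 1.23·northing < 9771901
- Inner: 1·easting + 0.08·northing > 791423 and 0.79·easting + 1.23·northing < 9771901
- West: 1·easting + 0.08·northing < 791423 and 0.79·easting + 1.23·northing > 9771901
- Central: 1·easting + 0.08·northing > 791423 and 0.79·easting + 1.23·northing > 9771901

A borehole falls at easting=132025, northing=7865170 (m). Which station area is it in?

1·132025 + 0.08·7865170 = 761238.600, which is < 791423
0.79·132025 + 1.23·7865170 = 9778458.850, which is > 9771901
This sign pattern matches West.

West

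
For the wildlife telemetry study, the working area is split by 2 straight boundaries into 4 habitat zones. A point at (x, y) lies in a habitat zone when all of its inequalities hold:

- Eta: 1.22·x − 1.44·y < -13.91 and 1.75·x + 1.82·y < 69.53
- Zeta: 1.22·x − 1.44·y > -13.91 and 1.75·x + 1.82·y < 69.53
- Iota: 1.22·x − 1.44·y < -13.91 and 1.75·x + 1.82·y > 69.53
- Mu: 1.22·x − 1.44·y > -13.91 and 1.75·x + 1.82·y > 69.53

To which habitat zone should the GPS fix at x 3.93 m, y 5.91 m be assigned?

1.22·3.93 − 1.44·5.91 = -3.716, which is > -13.91
1.75·3.93 + 1.82·5.91 = 17.634, which is < 69.53
This sign pattern matches Zeta.

Zeta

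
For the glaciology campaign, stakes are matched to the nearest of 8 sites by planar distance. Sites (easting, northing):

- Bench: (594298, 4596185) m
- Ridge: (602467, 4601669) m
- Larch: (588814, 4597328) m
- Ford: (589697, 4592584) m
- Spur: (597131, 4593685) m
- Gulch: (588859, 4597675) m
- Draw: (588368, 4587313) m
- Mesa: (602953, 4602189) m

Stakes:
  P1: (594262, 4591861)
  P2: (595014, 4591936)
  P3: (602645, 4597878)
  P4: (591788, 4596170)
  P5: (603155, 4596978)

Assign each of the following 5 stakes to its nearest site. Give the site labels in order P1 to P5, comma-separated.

Spur, Spur, Ridge, Bench, Ridge

P1 → Spur (d²=11558137.00)
P2 → Spur (d²=7540690.00)
P3 → Ridge (d²=14403365.00)
P4 → Bench (d²=6300325.00)
P5 → Ridge (d²=22478825.00)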